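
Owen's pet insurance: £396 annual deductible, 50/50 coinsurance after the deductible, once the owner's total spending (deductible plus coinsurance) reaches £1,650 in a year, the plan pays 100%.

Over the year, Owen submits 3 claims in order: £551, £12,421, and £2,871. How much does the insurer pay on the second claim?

£11,244.50

Claim 1 (£551): £396 finishes the deductible; £155 goes to coinsurance; owner's 50% is £77.50. Cost to owner: £473.50. OOP to date £473.50. Insurer: £551 − £473.50 = £77.50.
Claim 2 (£12,421): deductible already satisfied, so owner's share is 50% × £12,421 = £6,210.50. OOP would hit £6,684 > £1,650, so the cap limits the owner to £1,650 − £473.50 = £1,176.50. Plan pays £12,421 − £1,176.50 = £11,244.50.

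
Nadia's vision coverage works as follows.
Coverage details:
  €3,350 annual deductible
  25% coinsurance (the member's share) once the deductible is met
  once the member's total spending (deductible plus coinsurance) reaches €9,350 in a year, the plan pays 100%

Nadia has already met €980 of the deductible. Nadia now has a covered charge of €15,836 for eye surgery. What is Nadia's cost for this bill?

€980 of the €3,350 deductible is already met, leaving €2,370.
That leaves €15,836 − €2,370 = €13,466 for coinsurance.
Coinsurance: €13,466 × 25% = €3,366.50.
Member responsibility before any cap: €2,370 + €3,366.50 = €5,736.50.
Total out-of-pocket so far would be €980 + €5,736.50 = €6,716.50, below the €9,350 cap — no reduction.

€5,736.50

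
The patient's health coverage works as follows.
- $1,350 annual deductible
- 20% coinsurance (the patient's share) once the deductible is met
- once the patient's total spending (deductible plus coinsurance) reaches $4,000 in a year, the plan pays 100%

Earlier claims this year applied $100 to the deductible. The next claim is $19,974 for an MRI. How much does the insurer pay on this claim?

Deductible still to meet: $1,350 − $100 = $1,250.
The remaining $18,724 (= $19,974 − $1,250) moves to coinsurance.
20% of $18,724 = $3,744.80 falls to the patient.
That puts the patient's cost at $1,250 + $3,744.80 = $4,994.80 before any cap.
That would bring total out-of-pocket to $5,094.80, past the $4,000 cap. The patient is capped at $4,000 − $100 = $3,900 on this claim.
The insurer covers the remainder: $19,974 − $3,900 = $16,074.

$16,074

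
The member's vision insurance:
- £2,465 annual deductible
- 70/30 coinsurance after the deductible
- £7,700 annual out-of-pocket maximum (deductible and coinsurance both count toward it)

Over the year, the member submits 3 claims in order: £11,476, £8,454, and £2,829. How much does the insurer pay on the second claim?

Bill 1, £11,476: deductible takes £2,465, £9,011 remains; member's 30% is £2,703.30. Member pays £5,168.30; OOP now £5,168.30. Plan pays £11,476 − £5,168.30 = £6,307.70.
Bill 2, £8,454: deductible already satisfied, so member's share is 30% × £8,454 = £2,536.20. Adding that to £5,168.30 gives £7,704.50, past the £7,700 cap; member pays only £7,700 − £5,168.30 = £2,531.70. Plan pays £8,454 − £2,531.70 = £5,922.30.

£5,922.30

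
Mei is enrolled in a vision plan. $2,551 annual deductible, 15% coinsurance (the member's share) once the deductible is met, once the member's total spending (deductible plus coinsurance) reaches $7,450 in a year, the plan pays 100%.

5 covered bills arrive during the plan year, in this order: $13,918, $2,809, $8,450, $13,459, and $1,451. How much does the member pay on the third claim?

Claim 1 — $13,918: deductible takes $2,551, $11,367 remains; member's 15% is $1,705.05. Member owes $4,256.05 (running OOP $4,256.05).
Claim 2 — $2,809: 15% coinsurance on $2,809 = $421.35. Member pays $421.35; OOP now $4,677.40.
Claim 3 — $8,450: deductible met; 15% of $8,450 = $1,267.50. Member owes $1,267.50 (running OOP $5,944.90).

$1,267.50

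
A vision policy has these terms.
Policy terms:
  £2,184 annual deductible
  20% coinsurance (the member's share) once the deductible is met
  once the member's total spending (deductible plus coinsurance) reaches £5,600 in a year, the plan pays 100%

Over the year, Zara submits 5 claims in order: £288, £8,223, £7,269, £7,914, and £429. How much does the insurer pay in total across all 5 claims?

Bill 1, £288: entire amount goes to the deductible. Cost to member: £288. OOP to date £288. Insurer: £288 − £288 = £0.
Bill 2, £8,223: deductible takes £1,896, £6,327 remains; 20% of £6,327 = £1,265.40. Member pays £3,161.40; OOP now £3,449.40. Plan pays £8,223 − £3,161.40 = £5,061.60.
Bill 3, £7,269: deductible met; 20% of £7,269 = £1,453.80. Cost to member: £1,453.80. OOP to date £4,903.20. Insurer: £7,269 − £1,453.80 = £5,815.20.
Bill 4, £7,914: 20% coinsurance on £7,914 = £1,582.80. OOP would hit £6,486 > £5,600, so the cap limits the member to £5,600 − £4,903.20 = £696.80. Insurer: £7,914 − £696.80 = £7,217.20.
Bill 5, £429: 20% coinsurance on £429 = £85.80. Adding that to £5,600 gives £5,685.80, past the £5,600 cap; member pays only £5,600 − £5,600 = £0. Plan pays £429 − £0 = £429.
Insurer total = bills − member's total = £24,123 − £5,600 = £18,523.

£18,523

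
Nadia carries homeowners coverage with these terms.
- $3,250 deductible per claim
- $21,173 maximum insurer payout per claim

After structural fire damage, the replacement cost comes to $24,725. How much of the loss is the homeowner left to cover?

Less the $3,250 deductible: $24,725 − $3,250 = $21,475.
The $21,173 per-incident cap binds; insurer pays $21,173.
Homeowner's share is the uncovered remainder: $24,725 − $21,173 = $3,552.

$3,552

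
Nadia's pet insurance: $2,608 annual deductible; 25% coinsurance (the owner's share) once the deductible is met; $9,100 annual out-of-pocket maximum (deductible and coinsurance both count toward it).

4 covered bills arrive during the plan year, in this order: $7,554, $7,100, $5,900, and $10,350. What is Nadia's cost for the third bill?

#1 ($7,554): $2,608 finishes the deductible; $4,946 goes to coinsurance; coinsurance $4,946 × 25% = $1,236.50. Owner owes $3,844.50 (running OOP $3,844.50).
#2 ($7,100): deductible met; 25% of $7,100 = $1,775. Cost to owner: $1,775. OOP to date $5,619.50.
#3 ($5,900): deductible met; 25% of $5,900 = $1,475. Owner pays $1,475; OOP now $7,094.50.

$1,475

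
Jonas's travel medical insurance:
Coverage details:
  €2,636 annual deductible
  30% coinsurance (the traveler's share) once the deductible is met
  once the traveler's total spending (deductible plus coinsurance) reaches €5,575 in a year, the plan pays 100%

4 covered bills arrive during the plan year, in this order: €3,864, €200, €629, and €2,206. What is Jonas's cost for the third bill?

€188.70

#1 (€3,864): €2,636 to deductible, leaving €1,228; 30% of €1,228 = €368.40. Cost to traveler: €3,004.40. OOP to date €3,004.40.
#2 (€200): deductible already satisfied, so traveler's share is 30% × €200 = €60. Traveler pays €60; OOP now €3,064.40.
#3 (€629): 30% coinsurance on €629 = €188.70. Traveler pays €188.70; OOP now €3,253.10.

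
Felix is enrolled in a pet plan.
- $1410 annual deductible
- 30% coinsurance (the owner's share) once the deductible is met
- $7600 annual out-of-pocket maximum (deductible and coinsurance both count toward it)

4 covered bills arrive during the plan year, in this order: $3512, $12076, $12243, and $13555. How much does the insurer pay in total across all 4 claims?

$33786

Bill 1, $3512: $1410 to deductible, leaving $2102; coinsurance $2102 × 30% = $630.60. Owner pays $2040.60; OOP now $2040.60. Insurer: $3512 − $2040.60 = $1471.40.
Bill 2, $12076: 30% coinsurance on $12076 = $3622.80. Cost to owner: $3622.80. OOP to date $5663.40. Plan pays $12076 − $3622.80 = $8453.20.
Bill 3, $12243: deductible already satisfied, so owner's share is 30% × $12243 = $3672.90. Adding that to $5663.40 gives $9336.30, past the $7600 cap; owner pays only $7600 − $5663.40 = $1936.60. Insurer: $12243 − $1936.60 = $10306.40.
Bill 4, $13555: deductible already satisfied, so owner's share is 30% × $13555 = $4066.50. That would push OOP to $11666.50, over the $7600 cap, so owner pays $7600 − $7600 = $0. Insurer: $13555 − $0 = $13555.
Insurer total: $1471.40 + $8453.20 + $10306.40 + $13555 = $33786.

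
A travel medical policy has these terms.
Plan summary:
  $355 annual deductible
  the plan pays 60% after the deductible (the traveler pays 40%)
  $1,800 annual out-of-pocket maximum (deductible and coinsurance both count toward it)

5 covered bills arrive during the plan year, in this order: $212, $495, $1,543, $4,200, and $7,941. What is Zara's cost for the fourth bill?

$687

#1 ($212): entire amount goes to the deductible. Cost to traveler: $212. OOP to date $212.
#2 ($495): $143 to deductible, leaving $352; coinsurance $352 × 40% = $140.80. Traveler owes $283.80 (running OOP $495.80).
#3 ($1,543): deductible already satisfied, so traveler's share is 40% × $1,543 = $617.20. Traveler pays $617.20; OOP now $1,113.
#4 ($4,200): deductible already satisfied, so traveler's share is 40% × $4,200 = $1,680. Adding that to $1,113 gives $2,793, past the $1,800 cap; traveler pays only $1,800 − $1,113 = $687.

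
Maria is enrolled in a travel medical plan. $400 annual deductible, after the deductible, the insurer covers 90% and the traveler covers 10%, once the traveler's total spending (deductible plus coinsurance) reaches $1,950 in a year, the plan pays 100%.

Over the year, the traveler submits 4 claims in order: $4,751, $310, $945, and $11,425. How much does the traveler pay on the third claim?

$94.50

Claim 1 — $4,751: deductible takes $400, $4,351 remains; 10% of $4,351 = $435.10. Traveler pays $835.10; OOP now $835.10.
Claim 2 — $310: deductible already satisfied, so traveler's share is 10% × $310 = $31. Cost to traveler: $31. OOP to date $866.10.
Claim 3 — $945: deductible already satisfied, so traveler's share is 10% × $945 = $94.50. Cost to traveler: $94.50. OOP to date $960.60.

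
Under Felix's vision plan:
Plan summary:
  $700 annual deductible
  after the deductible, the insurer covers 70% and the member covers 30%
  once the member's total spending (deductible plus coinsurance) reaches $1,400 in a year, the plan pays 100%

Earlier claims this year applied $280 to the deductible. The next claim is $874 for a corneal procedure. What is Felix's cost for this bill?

$556.20

$280 of the $700 deductible is already met, leaving $420.
That leaves $874 − $420 = $454 for coinsurance.
30% of $454 = $136.20 falls to the member.
That puts the member's cost at $420 + $136.20 = $556.20 before any cap.
Year-to-date out-of-pocket becomes $280 + $556.20 = $836.20, still under the $1,400 maximum, so no cap applies.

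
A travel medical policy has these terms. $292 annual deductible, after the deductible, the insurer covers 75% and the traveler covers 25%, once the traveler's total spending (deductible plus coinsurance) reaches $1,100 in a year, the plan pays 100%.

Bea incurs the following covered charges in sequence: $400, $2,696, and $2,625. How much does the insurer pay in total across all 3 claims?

$4,621

Claim 1 ($400): $292 to deductible, leaving $108; coinsurance $108 × 25% = $27. Traveler owes $319 (running OOP $319). Plan pays $400 − $319 = $81.
Claim 2 ($2,696): deductible met; 25% of $2,696 = $674. Cost to traveler: $674. OOP to date $993. Plan pays $2,696 − $674 = $2,022.
Claim 3 ($2,625): 25% coinsurance on $2,625 = $656.25. Adding that to $993 gives $1,649.25, past the $1,100 cap; traveler pays only $1,100 − $993 = $107. Insurer: $2,625 − $107 = $2,518.
Insurer total = bills − traveler's total = $5,721 − $1,100 = $4,621.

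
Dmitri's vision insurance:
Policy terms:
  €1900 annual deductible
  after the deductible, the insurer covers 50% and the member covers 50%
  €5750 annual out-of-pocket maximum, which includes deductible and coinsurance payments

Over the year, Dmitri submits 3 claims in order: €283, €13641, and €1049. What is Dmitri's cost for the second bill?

Claim 1 (€283): all of it applies to the deductible. Cost to member: €283. OOP to date €283.
Claim 2 (€13641): deductible takes €1617, €12024 remains; member's 50% is €6012. Together that's €1617 + €6012 = €7629. OOP would hit €7912 > €5750, so the cap limits the member to €5750 − €283 = €5467.

€5467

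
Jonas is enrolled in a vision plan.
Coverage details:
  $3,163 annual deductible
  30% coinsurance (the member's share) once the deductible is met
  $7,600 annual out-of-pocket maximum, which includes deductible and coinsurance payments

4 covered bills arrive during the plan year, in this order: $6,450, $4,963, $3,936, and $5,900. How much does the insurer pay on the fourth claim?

$5,118.80

Claim 1 — $6,450: $3,163 finishes the deductible; $3,287 goes to coinsurance; 30% of $3,287 = $986.10. Cost to member: $4,149.10. OOP to date $4,149.10. Insurer: $6,450 − $4,149.10 = $2,300.90.
Claim 2 — $4,963: deductible met; 30% of $4,963 = $1,488.90. Member owes $1,488.90 (running OOP $5,638). Insurer: $4,963 − $1,488.90 = $3,474.10.
Claim 3 — $3,936: deductible met; 30% of $3,936 = $1,180.80. Member pays $1,180.80; OOP now $6,818.80. Plan pays $3,936 − $1,180.80 = $2,755.20.
Claim 4 — $5,900: deductible already satisfied, so member's share is 30% × $5,900 = $1,770. That would push OOP to $8,588.80, over the $7,600 cap, so member pays $7,600 − $6,818.80 = $781.20. Insurer: $5,900 − $781.20 = $5,118.80.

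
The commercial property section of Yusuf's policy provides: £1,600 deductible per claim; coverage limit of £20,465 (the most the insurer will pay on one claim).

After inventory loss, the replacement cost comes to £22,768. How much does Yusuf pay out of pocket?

Subtract the deductible: £22,768 − £1,600 = £21,168.
The £20,465 per-incident cap binds; insurer pays £20,465.
Out of pocket: £22,768 − £20,465 = £2,303.

£2,303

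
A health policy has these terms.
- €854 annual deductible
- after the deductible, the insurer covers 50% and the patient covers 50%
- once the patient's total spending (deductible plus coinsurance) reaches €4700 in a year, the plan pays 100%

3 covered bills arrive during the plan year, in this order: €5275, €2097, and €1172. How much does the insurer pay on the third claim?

Bill 1, €5275: deductible takes €854, €4421 remains; coinsurance €4421 × 50% = €2210.50. Patient pays €3064.50; OOP now €3064.50. Insurer: €5275 − €3064.50 = €2210.50.
Bill 2, €2097: deductible met; 50% of €2097 = €1048.50. Cost to patient: €1048.50. OOP to date €4113. Plan pays €2097 − €1048.50 = €1048.50.
Bill 3, €1172: deductible already satisfied, so patient's share is 50% × €1172 = €586. Patient owes €586 (running OOP €4699). Plan pays €1172 − €586 = €586.

€586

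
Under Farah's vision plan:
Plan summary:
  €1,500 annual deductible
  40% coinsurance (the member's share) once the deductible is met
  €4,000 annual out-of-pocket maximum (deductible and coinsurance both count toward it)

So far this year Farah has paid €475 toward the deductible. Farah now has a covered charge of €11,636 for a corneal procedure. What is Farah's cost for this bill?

€475 of the €1,500 deductible is already met, leaving €1,025.
That leaves €11,636 − €1,025 = €10,611 for coinsurance.
40% of €10,611 = €4,244.40 falls to the member.
So the member owes €1,025 + €4,244.40 = €5,269.40 before any cap.
That would bring total out-of-pocket to €5,744.40, past the €4,000 cap. The member is capped at €4,000 − €475 = €3,525 on this claim.

€3,525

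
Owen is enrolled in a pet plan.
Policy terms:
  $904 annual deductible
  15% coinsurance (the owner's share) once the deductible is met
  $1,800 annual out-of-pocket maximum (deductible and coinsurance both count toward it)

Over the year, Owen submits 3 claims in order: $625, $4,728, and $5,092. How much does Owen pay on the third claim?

$228.65

Bill 1, $625: all of it applies to the deductible. Cost to owner: $625. OOP to date $625.
Bill 2, $4,728: deductible takes $279, $4,449 remains; 15% of $4,449 = $667.35. Owner pays $946.35; OOP now $1,571.35.
Bill 3, $5,092: 15% coinsurance on $5,092 = $763.80. That would push OOP to $2,335.15, over the $1,800 cap, so owner pays $1,800 − $1,571.35 = $228.65.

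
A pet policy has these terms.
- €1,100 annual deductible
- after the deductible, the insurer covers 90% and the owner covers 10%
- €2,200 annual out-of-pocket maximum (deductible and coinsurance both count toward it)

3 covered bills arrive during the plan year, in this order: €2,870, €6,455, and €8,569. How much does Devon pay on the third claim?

Claim 1 (€2,870): €1,100 finishes the deductible; €1,770 goes to coinsurance; 10% of €1,770 = €177. Owner pays €1,277; OOP now €1,277.
Claim 2 (€6,455): 10% coinsurance on €6,455 = €645.50. Owner owes €645.50 (running OOP €1,922.50).
Claim 3 (€8,569): deductible already satisfied, so owner's share is 10% × €8,569 = €856.90. That would push OOP to €2,779.40, over the €2,200 cap, so owner pays €2,200 − €1,922.50 = €277.50.

€277.50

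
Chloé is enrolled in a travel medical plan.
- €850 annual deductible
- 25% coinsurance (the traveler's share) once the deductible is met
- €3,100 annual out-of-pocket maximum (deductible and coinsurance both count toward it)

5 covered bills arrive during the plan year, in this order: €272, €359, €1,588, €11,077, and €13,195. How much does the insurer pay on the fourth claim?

€9,169.25

Claim 1 — €272: all of it applies to the deductible. Traveler pays €272; OOP now €272. Plan pays €272 − €272 = €0.
Claim 2 — €359: entire amount goes to the deductible. Traveler owes €359 (running OOP €631). Plan pays €359 − €359 = €0.
Claim 3 — €1,588: €219 finishes the deductible; €1,369 goes to coinsurance; traveler's 25% is €342.25. Traveler owes €561.25 (running OOP €1,192.25). Insurer: €1,588 − €561.25 = €1,026.75.
Claim 4 — €11,077: deductible already satisfied, so traveler's share is 25% × €11,077 = €2,769.25. Adding that to €1,192.25 gives €3,961.50, past the €3,100 cap; traveler pays only €3,100 − €1,192.25 = €1,907.75. Insurer: €11,077 − €1,907.75 = €9,169.25.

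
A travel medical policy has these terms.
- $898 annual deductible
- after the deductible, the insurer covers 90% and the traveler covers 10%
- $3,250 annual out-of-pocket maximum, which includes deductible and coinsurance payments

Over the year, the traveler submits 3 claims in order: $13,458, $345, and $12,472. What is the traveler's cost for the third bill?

$1,061.50

#1 ($13,458): $898 to deductible, leaving $12,560; coinsurance $12,560 × 10% = $1,256. Traveler owes $2,154 (running OOP $2,154).
#2 ($345): deductible already satisfied, so traveler's share is 10% × $345 = $34.50. Traveler pays $34.50; OOP now $2,188.50.
#3 ($12,472): deductible met; 10% of $12,472 = $1,247.20. Adding that to $2,188.50 gives $3,435.70, past the $3,250 cap; traveler pays only $3,250 − $2,188.50 = $1,061.50.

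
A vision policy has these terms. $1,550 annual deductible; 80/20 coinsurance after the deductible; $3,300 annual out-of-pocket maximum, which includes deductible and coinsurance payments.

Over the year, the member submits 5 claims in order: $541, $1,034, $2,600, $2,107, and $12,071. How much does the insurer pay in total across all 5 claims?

$15,053

Claim 1 ($541): entire amount goes to the deductible. Member pays $541; OOP now $541. Insurer: $541 − $541 = $0.
Claim 2 ($1,034): $1,009 to deductible, leaving $25; 20% of $25 = $5. Member owes $1,014 (running OOP $1,555). Insurer: $1,034 − $1,014 = $20.
Claim 3 ($2,600): 20% coinsurance on $2,600 = $520. Member owes $520 (running OOP $2,075). Plan pays $2,600 − $520 = $2,080.
Claim 4 ($2,107): deductible met; 20% of $2,107 = $421.40. Cost to member: $421.40. OOP to date $2,496.40. Plan pays $2,107 − $421.40 = $1,685.60.
Claim 5 ($12,071): deductible already satisfied, so member's share is 20% × $12,071 = $2,414.20. Adding that to $2,496.40 gives $4,910.60, past the $3,300 cap; member pays only $3,300 − $2,496.40 = $803.60. Plan pays $12,071 − $803.60 = $11,267.40.
Insurer total: $0 + $20 + $2,080 + $1,685.60 + $11,267.40 = $15,053.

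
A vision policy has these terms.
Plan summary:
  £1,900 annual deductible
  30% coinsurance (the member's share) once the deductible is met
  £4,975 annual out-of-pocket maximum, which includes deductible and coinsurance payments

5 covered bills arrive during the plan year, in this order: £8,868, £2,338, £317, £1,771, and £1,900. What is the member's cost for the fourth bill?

Claim 1 (£8,868): £1,900 finishes the deductible; £6,968 goes to coinsurance; coinsurance £6,968 × 30% = £2,090.40. Cost to member: £3,990.40. OOP to date £3,990.40.
Claim 2 (£2,338): deductible already satisfied, so member's share is 30% × £2,338 = £701.40. Member owes £701.40 (running OOP £4,691.80).
Claim 3 (£317): deductible already satisfied, so member's share is 30% × £317 = £95.10. Cost to member: £95.10. OOP to date £4,786.90.
Claim 4 (£1,771): deductible already satisfied, so member's share is 30% × £1,771 = £531.30. That would push OOP to £5,318.20, over the £4,975 cap, so member pays £4,975 − £4,786.90 = £188.10.

£188.10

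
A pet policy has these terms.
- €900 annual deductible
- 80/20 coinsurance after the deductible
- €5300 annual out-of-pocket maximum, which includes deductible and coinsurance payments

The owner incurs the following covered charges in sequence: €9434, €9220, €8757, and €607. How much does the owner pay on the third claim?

€849.20

Claim 1 — €9434: deductible takes €900, €8534 remains; owner's 20% is €1706.80. Owner owes €2606.80 (running OOP €2606.80).
Claim 2 — €9220: 20% coinsurance on €9220 = €1844. Owner pays €1844; OOP now €4450.80.
Claim 3 — €8757: deductible met; 20% of €8757 = €1751.40. That would push OOP to €6202.20, over the €5300 cap, so owner pays €5300 − €4450.80 = €849.20.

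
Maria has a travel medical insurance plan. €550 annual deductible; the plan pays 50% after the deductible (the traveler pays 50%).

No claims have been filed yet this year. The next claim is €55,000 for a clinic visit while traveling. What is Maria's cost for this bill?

The full €550 deductible is still open; €550 of this bill applies to it.
After the €550 deductible portion, €55,000 − €550 = €54,450 is subject to coinsurance.
50% of €54,450 = €27,225 falls to the traveler.
Traveler responsibility: €550 + €27,225 = €27,775.

€27,775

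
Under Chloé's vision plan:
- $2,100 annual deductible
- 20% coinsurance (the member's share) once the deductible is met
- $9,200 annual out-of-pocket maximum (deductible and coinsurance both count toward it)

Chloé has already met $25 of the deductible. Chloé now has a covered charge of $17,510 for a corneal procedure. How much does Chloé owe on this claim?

Remaining deductible: $2,100 − $25 = $2,075.
After the $2,075 deductible portion, $17,510 − $2,075 = $15,435 is subject to coinsurance.
Coinsurance: $15,435 × 20% = $3,087.
Member responsibility before any cap: $2,075 + $3,087 = $5,162.
Cumulative spending $25 + $5,162 = $5,187 stays under the $9,200 maximum.

$5,162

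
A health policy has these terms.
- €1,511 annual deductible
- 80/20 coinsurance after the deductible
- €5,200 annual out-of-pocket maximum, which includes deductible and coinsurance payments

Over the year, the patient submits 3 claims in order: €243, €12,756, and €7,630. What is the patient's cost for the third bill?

Claim 1 (€243): entire amount goes to the deductible. Patient pays €243; OOP now €243.
Claim 2 (€12,756): deductible takes €1,268, €11,488 remains; 20% of €11,488 = €2,297.60. Patient owes €3,565.60 (running OOP €3,808.60).
Claim 3 (€7,630): deductible already satisfied, so patient's share is 20% × €7,630 = €1,526. That would push OOP to €5,334.60, over the €5,200 cap, so patient pays €5,200 − €3,808.60 = €1,391.40.

€1,391.40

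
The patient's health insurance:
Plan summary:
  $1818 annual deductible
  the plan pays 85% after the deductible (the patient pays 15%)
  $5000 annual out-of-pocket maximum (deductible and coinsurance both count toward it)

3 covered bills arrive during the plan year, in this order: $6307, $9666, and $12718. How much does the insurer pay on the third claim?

$11659.25

#1 ($6307): $1818 to deductible, leaving $4489; patient's 15% is $673.35. Cost to patient: $2491.35. OOP to date $2491.35. Insurer: $6307 − $2491.35 = $3815.65.
#2 ($9666): 15% coinsurance on $9666 = $1449.90. Patient owes $1449.90 (running OOP $3941.25). Plan pays $9666 − $1449.90 = $8216.10.
#3 ($12718): deductible met; 15% of $12718 = $1907.70. That would push OOP to $5848.95, over the $5000 cap, so patient pays $5000 − $3941.25 = $1058.75. Insurer: $12718 − $1058.75 = $11659.25.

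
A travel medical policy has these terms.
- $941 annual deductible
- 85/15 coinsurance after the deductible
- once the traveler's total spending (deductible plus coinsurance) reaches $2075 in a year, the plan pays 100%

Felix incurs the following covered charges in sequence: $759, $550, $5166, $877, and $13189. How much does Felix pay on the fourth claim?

$131.55

Claim 1 — $759: all of it applies to the deductible. Cost to traveler: $759. OOP to date $759.
Claim 2 — $550: $182 finishes the deductible; $368 goes to coinsurance; 15% of $368 = $55.20. Traveler owes $237.20 (running OOP $996.20).
Claim 3 — $5166: 15% coinsurance on $5166 = $774.90. Traveler pays $774.90; OOP now $1771.10.
Claim 4 — $877: deductible met; 15% of $877 = $131.55. Traveler pays $131.55; OOP now $1902.65.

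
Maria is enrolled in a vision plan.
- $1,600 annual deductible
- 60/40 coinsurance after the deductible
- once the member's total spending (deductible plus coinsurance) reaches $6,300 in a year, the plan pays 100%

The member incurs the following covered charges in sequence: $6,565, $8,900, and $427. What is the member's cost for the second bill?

Bill 1, $6,565: $1,600 to deductible, leaving $4,965; member's 40% is $1,986. Cost to member: $3,586. OOP to date $3,586.
Bill 2, $8,900: deductible already satisfied, so member's share is 40% × $8,900 = $3,560. That would push OOP to $7,146, over the $6,300 cap, so member pays $6,300 − $3,586 = $2,714.

$2,714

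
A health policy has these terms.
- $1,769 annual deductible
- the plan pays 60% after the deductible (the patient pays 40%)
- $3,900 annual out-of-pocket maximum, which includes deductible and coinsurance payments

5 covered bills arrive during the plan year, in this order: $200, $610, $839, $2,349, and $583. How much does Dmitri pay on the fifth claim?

$233.20

Claim 1 — $200: all of it applies to the deductible. Cost to patient: $200. OOP to date $200.
Claim 2 — $610: all of it applies to the deductible. Patient pays $610; OOP now $810.
Claim 3 — $839: all of it applies to the deductible. Cost to patient: $839. OOP to date $1,649.
Claim 4 — $2,349: deductible takes $120, $2,229 remains; patient's 40% is $891.60. Cost to patient: $1,011.60. OOP to date $2,660.60.
Claim 5 — $583: 40% coinsurance on $583 = $233.20. Patient owes $233.20 (running OOP $2,893.80).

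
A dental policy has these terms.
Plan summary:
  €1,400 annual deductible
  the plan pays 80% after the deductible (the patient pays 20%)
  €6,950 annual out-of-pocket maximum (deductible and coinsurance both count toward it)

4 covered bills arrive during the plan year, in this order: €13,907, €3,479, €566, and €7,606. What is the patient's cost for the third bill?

#1 (€13,907): €1,400 to deductible, leaving €12,507; coinsurance €12,507 × 20% = €2,501.40. Patient pays €3,901.40; OOP now €3,901.40.
#2 (€3,479): deductible met; 20% of €3,479 = €695.80. Patient pays €695.80; OOP now €4,597.20.
#3 (€566): 20% coinsurance on €566 = €113.20. Patient pays €113.20; OOP now €4,710.40.

€113.20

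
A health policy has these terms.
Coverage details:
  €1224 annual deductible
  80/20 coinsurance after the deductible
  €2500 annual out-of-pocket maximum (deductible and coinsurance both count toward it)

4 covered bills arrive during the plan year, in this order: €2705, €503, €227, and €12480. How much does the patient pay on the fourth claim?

Bill 1, €2705: deductible takes €1224, €1481 remains; coinsurance €1481 × 20% = €296.20. Cost to patient: €1520.20. OOP to date €1520.20.
Bill 2, €503: deductible already satisfied, so patient's share is 20% × €503 = €100.60. Cost to patient: €100.60. OOP to date €1620.80.
Bill 3, €227: 20% coinsurance on €227 = €45.40. Cost to patient: €45.40. OOP to date €1666.20.
Bill 4, €12480: 20% coinsurance on €12480 = €2496. OOP would hit €4162.20 > €2500, so the cap limits the patient to €2500 − €1666.20 = €833.80.

€833.80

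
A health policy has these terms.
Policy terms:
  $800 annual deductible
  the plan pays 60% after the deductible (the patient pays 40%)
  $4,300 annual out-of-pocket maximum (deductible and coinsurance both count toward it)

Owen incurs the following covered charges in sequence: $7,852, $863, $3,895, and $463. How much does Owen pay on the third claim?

$334

Claim 1 ($7,852): $800 to deductible, leaving $7,052; coinsurance $7,052 × 40% = $2,820.80. Patient owes $3,620.80 (running OOP $3,620.80).
Claim 2 ($863): deductible already satisfied, so patient's share is 40% × $863 = $345.20. Patient owes $345.20 (running OOP $3,966).
Claim 3 ($3,895): deductible already satisfied, so patient's share is 40% × $3,895 = $1,558. That would push OOP to $5,524, over the $4,300 cap, so patient pays $4,300 − $3,966 = $334.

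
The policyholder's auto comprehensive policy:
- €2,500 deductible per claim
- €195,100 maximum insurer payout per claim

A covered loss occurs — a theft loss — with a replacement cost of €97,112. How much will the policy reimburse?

Less the €2,500 deductible: €97,112 − €2,500 = €94,612.
€94,612 is within the €195,100 limit, so the insurer pays €94,612.

€94,612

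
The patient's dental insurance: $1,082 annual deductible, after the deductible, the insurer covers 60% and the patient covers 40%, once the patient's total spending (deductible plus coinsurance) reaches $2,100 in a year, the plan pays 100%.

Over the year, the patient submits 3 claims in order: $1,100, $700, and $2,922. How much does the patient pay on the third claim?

$730.80

#1 ($1,100): $1,082 finishes the deductible; $18 goes to coinsurance; 40% of $18 = $7.20. Patient pays $1,089.20; OOP now $1,089.20.
#2 ($700): deductible met; 40% of $700 = $280. Patient pays $280; OOP now $1,369.20.
#3 ($2,922): deductible already satisfied, so patient's share is 40% × $2,922 = $1,168.80. OOP would hit $2,538 > $2,100, so the cap limits the patient to $2,100 − $1,369.20 = $730.80.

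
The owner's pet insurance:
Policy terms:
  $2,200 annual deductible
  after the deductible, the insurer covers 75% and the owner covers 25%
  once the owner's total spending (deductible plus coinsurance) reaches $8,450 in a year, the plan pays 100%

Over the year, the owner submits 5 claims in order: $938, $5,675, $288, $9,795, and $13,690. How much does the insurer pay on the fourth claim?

$7,346.25

Bill 1, $938: entire amount goes to the deductible. Cost to owner: $938. OOP to date $938. Plan pays $938 − $938 = $0.
Bill 2, $5,675: $1,262 to deductible, leaving $4,413; owner's 25% is $1,103.25. Cost to owner: $2,365.25. OOP to date $3,303.25. Plan pays $5,675 − $2,365.25 = $3,309.75.
Bill 3, $288: 25% coinsurance on $288 = $72. Owner pays $72; OOP now $3,375.25. Plan pays $288 − $72 = $216.
Bill 4, $9,795: 25% coinsurance on $9,795 = $2,448.75. Owner owes $2,448.75 (running OOP $5,824). Insurer: $9,795 − $2,448.75 = $7,346.25.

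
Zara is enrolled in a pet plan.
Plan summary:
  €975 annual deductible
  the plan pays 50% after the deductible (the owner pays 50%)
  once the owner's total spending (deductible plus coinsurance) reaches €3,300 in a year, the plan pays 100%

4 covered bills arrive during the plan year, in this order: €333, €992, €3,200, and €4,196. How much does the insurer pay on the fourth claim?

€3,646

Claim 1 (€333): entire amount goes to the deductible. Owner pays €333; OOP now €333. Insurer: €333 − €333 = €0.
Claim 2 (€992): €642 finishes the deductible; €350 goes to coinsurance; coinsurance €350 × 50% = €175. Cost to owner: €817. OOP to date €1,150. Insurer: €992 − €817 = €175.
Claim 3 (€3,200): deductible already satisfied, so owner's share is 50% × €3,200 = €1,600. Owner owes €1,600 (running OOP €2,750). Insurer: €3,200 − €1,600 = €1,600.
Claim 4 (€4,196): deductible met; 50% of €4,196 = €2,098. That would push OOP to €4,848, over the €3,300 cap, so owner pays €3,300 − €2,750 = €550. Insurer: €4,196 − €550 = €3,646.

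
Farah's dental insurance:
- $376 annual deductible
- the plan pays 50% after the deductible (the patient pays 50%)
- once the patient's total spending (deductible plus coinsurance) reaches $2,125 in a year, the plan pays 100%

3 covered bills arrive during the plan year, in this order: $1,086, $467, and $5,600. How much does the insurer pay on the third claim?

Claim 1 ($1,086): $376 to deductible, leaving $710; coinsurance $710 × 50% = $355. Patient pays $731; OOP now $731. Insurer: $1,086 − $731 = $355.
Claim 2 ($467): deductible met; 50% of $467 = $233.50. Patient pays $233.50; OOP now $964.50. Plan pays $467 − $233.50 = $233.50.
Claim 3 ($5,600): 50% coinsurance on $5,600 = $2,800. Adding that to $964.50 gives $3,764.50, past the $2,125 cap; patient pays only $2,125 − $964.50 = $1,160.50. Plan pays $5,600 − $1,160.50 = $4,439.50.

$4,439.50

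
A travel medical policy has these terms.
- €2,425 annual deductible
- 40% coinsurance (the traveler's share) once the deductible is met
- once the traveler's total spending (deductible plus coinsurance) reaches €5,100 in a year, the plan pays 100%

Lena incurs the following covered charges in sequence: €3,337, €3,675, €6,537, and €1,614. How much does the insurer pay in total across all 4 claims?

€10,063

Claim 1 — €3,337: €2,425 to deductible, leaving €912; traveler's 40% is €364.80. Cost to traveler: €2,789.80. OOP to date €2,789.80. Plan pays €3,337 − €2,789.80 = €547.20.
Claim 2 — €3,675: deductible already satisfied, so traveler's share is 40% × €3,675 = €1,470. Traveler pays €1,470; OOP now €4,259.80. Insurer: €3,675 − €1,470 = €2,205.
Claim 3 — €6,537: 40% coinsurance on €6,537 = €2,614.80. That would push OOP to €6,874.60, over the €5,100 cap, so traveler pays €5,100 − €4,259.80 = €840.20. Insurer: €6,537 − €840.20 = €5,696.80.
Claim 4 — €1,614: 40% coinsurance on €1,614 = €645.60. OOP would hit €5,745.60 > €5,100, so the cap limits the traveler to €5,100 − €5,100 = €0. Plan pays €1,614 − €0 = €1,614.
Insurer total = bills − traveler's total = €15,163 − €5,100 = €10,063.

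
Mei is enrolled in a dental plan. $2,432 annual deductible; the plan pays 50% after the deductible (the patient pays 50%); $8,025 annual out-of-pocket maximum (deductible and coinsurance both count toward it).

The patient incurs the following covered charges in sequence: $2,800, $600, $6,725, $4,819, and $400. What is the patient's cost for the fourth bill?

$1,746.50

Bill 1, $2,800: deductible takes $2,432, $368 remains; coinsurance $368 × 50% = $184. Patient pays $2,616; OOP now $2,616.
Bill 2, $600: 50% coinsurance on $600 = $300. Patient owes $300 (running OOP $2,916).
Bill 3, $6,725: 50% coinsurance on $6,725 = $3,362.50. Cost to patient: $3,362.50. OOP to date $6,278.50.
Bill 4, $4,819: 50% coinsurance on $4,819 = $2,409.50. OOP would hit $8,688 > $8,025, so the cap limits the patient to $8,025 − $6,278.50 = $1,746.50.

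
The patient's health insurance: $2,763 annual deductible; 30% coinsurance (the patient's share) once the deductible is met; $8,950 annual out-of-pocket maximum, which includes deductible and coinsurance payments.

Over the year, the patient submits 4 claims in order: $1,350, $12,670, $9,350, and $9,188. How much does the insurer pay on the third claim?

Claim 1 — $1,350: all of it applies to the deductible. Cost to patient: $1,350. OOP to date $1,350. Plan pays $1,350 − $1,350 = $0.
Claim 2 — $12,670: $1,413 to deductible, leaving $11,257; coinsurance $11,257 × 30% = $3,377.10. Cost to patient: $4,790.10. OOP to date $6,140.10. Insurer: $12,670 − $4,790.10 = $7,879.90.
Claim 3 — $9,350: deductible already satisfied, so patient's share is 30% × $9,350 = $2,805. Patient owes $2,805 (running OOP $8,945.10). Insurer: $9,350 − $2,805 = $6,545.

$6,545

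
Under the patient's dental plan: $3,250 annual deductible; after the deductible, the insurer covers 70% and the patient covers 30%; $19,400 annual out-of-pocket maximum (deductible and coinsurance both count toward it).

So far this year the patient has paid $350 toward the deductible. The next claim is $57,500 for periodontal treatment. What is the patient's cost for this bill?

Remaining deductible: $3,250 − $350 = $2,900.
The remaining $54,600 (= $57,500 − $2,900) moves to coinsurance.
Patient's 30% share of $54,600 is $16,380.
That puts the patient's cost at $2,900 + $16,380 = $19,280 before any cap.
Adding $19,280 to the $350 already spent would give $19,630, which exceeds the $19,400 cap; the patient pays just $19,400 − $350 = $19,050.

$19,050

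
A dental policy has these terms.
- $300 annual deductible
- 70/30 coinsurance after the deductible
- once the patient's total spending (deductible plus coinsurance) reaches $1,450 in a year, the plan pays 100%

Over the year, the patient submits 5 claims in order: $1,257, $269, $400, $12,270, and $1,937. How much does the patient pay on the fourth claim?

#1 ($1,257): $300 finishes the deductible; $957 goes to coinsurance; 30% of $957 = $287.10. Patient owes $587.10 (running OOP $587.10).
#2 ($269): deductible met; 30% of $269 = $80.70. Patient owes $80.70 (running OOP $667.80).
#3 ($400): deductible already satisfied, so patient's share is 30% × $400 = $120. Patient pays $120; OOP now $787.80.
#4 ($12,270): deductible already satisfied, so patient's share is 30% × $12,270 = $3,681. Adding that to $787.80 gives $4,468.80, past the $1,450 cap; patient pays only $1,450 − $787.80 = $662.20.

$662.20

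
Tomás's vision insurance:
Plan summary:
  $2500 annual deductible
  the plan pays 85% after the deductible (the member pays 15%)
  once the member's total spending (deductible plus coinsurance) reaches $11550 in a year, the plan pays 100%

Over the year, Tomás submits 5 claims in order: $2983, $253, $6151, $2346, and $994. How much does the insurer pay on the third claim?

$5228.35

Claim 1 ($2983): deductible takes $2500, $483 remains; 15% of $483 = $72.45. Member owes $2572.45 (running OOP $2572.45). Insurer: $2983 − $2572.45 = $410.55.
Claim 2 ($253): 15% coinsurance on $253 = $37.95. Member pays $37.95; OOP now $2610.40. Insurer: $253 − $37.95 = $215.05.
Claim 3 ($6151): deductible already satisfied, so member's share is 15% × $6151 = $922.65. Cost to member: $922.65. OOP to date $3533.05. Insurer: $6151 − $922.65 = $5228.35.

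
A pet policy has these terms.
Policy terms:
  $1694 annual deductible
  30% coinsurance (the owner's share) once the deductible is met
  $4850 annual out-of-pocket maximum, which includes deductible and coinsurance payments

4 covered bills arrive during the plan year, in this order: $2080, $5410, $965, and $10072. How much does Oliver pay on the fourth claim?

Claim 1 ($2080): $1694 to deductible, leaving $386; 30% of $386 = $115.80. Cost to owner: $1809.80. OOP to date $1809.80.
Claim 2 ($5410): 30% coinsurance on $5410 = $1623. Owner pays $1623; OOP now $3432.80.
Claim 3 ($965): deductible met; 30% of $965 = $289.50. Owner owes $289.50 (running OOP $3722.30).
Claim 4 ($10072): deductible met; 30% of $10072 = $3021.60. OOP would hit $6743.90 > $4850, so the cap limits the owner to $4850 − $3722.30 = $1127.70.

$1127.70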